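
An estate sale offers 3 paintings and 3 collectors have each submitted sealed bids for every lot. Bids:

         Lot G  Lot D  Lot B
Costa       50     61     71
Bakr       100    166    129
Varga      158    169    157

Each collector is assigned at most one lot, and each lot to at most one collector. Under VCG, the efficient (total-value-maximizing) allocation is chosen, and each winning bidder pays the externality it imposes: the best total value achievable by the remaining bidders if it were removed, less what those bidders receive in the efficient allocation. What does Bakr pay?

Bakr pays $11.

Efficient allocation: Costa→Lot B ($71), Bakr→Lot D ($166), Varga→Lot G ($158); total welfare W = $395.
Bakr receives Lot D at value $166, so the others get W − 166 = $229.
Without Bakr: best allocation of the remaining 2 bidders over all 3 lots is Costa→Lot B ($71), Varga→Lot D ($169), total $240.
VCG payment = (others' best without Bakr) − (others' welfare with Bakr) = 240 − 229 = $11.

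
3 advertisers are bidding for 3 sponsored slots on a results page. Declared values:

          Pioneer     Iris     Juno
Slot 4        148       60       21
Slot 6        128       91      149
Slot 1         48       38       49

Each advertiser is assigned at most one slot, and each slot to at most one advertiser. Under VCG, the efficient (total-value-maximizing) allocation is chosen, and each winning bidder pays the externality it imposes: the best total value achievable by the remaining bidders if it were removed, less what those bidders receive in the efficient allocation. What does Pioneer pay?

Pioneer pays $22.

Efficient allocation: Pioneer→Slot 4 ($148), Iris→Slot 1 ($38), Juno→Slot 6 ($149); total welfare W = $335.
Pioneer receives Slot 4 at value $148, so the others get W − 148 = $187.
Without Pioneer: best allocation of the remaining 2 bidders over all 3 slots is Iris→Slot 4 ($60), Juno→Slot 6 ($149), total $209.
VCG payment = (others' best without Pioneer) − (others' welfare with Pioneer) = 209 − 187 = $22.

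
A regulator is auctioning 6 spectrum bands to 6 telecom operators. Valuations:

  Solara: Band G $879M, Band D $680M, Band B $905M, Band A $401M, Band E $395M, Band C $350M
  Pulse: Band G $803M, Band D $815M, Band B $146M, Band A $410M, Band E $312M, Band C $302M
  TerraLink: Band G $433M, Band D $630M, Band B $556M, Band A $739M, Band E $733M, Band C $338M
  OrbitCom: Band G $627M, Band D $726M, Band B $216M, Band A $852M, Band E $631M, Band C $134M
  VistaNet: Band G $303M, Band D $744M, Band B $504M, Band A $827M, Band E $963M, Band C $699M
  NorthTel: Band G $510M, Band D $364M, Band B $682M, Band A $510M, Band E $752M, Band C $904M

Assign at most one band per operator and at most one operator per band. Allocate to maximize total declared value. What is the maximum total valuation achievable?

Max total: $5057M

This is a one-to-one assignment (maximum-weight bipartite matching).
Optimal: Solara→Band B ($905M), Pulse→Band G ($803M), TerraLink→Band D ($630M), OrbitCom→Band A ($852M), VistaNet→Band E ($963M), NorthTel→Band C ($904M) — total 905+803+630+852+963+904 = $5057M.
Row-greedy (each operator in turn takes its best remaining band) gives $4299M, worse by 758.
Swapping NorthTel↔Solara (NorthTel→Band B $682M, Solara→Band C $350M) loses 777.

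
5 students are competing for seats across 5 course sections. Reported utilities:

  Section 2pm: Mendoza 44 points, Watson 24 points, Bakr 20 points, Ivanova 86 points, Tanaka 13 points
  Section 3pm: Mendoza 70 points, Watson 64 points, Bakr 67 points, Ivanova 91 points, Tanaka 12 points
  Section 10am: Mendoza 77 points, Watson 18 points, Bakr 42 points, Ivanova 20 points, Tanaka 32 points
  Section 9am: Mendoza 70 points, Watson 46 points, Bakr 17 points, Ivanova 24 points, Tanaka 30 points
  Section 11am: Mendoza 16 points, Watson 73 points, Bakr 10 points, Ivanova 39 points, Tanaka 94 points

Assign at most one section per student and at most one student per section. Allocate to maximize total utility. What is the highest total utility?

Max total: 370 points

Optimal: Mendoza→Section 10am (77 points), Watson→Section 9am (46 points), Bakr→Section 3pm (67 points), Ivanova→Section 2pm (86 points), Tanaka→Section 11am (94 points) — total 77+46+67+86+94 = 370 points.
Max-entry greedy (repeatedly take the single best remaining cell) gives 328 points, worse by 42.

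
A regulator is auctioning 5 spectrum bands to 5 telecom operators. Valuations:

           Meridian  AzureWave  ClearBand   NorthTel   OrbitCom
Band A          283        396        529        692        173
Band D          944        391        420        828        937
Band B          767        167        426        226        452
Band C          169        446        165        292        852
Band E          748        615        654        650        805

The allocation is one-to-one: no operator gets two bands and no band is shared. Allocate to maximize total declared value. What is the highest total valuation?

Treat this as an assignment problem: match each operator to one band.
Optimal: Meridian→Band B ($767M), AzureWave→Band E ($615M), ClearBand→Band A ($529M), NorthTel→Band D ($828M), OrbitCom→Band C ($852M) — total 767+615+529+828+852 = $3591M.
Next-best assignment: Meridian→Band D, AzureWave→Band E, ClearBand→Band B, NorthTel→Band A, OrbitCom→Band C = $3529M.
Swapping AzureWave↔Meridian (AzureWave→Band B $167M, Meridian→Band E $748M) loses 467.
No other one-to-one assignment exceeds $3591M.

Max total: $3591M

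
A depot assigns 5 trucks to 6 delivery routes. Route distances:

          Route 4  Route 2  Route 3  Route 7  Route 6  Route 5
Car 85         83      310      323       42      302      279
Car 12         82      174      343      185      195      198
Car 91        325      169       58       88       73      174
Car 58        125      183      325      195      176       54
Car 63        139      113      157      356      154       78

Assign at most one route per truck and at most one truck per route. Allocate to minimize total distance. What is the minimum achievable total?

This is the linear assignment problem.
Optimal: Car 85→Route 7 (42 km), Car 12→Route 4 (82 km), Car 91→Route 3 (58 km), Car 58→Route 5 (54 km), Car 63→Route 2 (113 km) — total 42+82+58+54+113 = 349 km.
Column-greedy (each route in turn goes to its cheapest remaining truck) gives 471 km, worse by 122.
No other one-to-one assignment undercuts 349 km.

Min total: 349 km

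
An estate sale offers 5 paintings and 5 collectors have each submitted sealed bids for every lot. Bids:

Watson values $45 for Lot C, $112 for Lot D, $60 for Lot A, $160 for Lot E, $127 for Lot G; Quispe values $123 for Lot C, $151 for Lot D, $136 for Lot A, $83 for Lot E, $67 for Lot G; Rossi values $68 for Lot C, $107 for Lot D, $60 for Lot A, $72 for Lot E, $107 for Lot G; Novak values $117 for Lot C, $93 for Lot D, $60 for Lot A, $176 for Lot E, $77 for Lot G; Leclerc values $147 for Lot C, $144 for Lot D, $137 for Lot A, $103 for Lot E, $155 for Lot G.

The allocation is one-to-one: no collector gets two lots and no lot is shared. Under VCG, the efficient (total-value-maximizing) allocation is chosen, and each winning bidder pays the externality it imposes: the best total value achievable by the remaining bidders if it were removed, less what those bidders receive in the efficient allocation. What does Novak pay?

Novak pays $48.

Efficient allocation: Watson→Lot G ($127), Quispe→Lot A ($136), Rossi→Lot D ($107), Novak→Lot E ($176), Leclerc→Lot C ($147); total welfare W = $693.
Novak receives Lot E at value $176, so the others get W − 176 = $517.
Without Novak: best allocation of the remaining 4 bidders over all 5 lots is Watson→Lot E ($160), Quispe→Lot D ($151), Rossi→Lot G ($107), Leclerc→Lot C ($147), total $565.
VCG payment = (others' best without Novak) − (others' welfare with Novak) = 565 − 517 = $48.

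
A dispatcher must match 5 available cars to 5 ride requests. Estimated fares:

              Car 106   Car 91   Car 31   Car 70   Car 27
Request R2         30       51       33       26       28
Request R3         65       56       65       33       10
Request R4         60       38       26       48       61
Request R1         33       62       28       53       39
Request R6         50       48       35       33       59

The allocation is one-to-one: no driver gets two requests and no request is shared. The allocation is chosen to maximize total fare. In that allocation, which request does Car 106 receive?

Car 106 receives Request R4.

Optimal: Car 106→Request R4 ($60), Car 91→Request R2 ($51), Car 31→Request R3 ($65), Car 70→Request R1 ($53), Car 27→Request R6 ($59) — total 60+51+65+53+59 = $288.
Column-greedy (each request in turn goes to its best remaining driver) gives $265, worse by 23.
No other one-to-one assignment exceeds $288.
Car 106's own top request is Request R3 ($65), but forcing Car 106→Request R3 and reassigning the rest optimally gives only $267 — worse by 21.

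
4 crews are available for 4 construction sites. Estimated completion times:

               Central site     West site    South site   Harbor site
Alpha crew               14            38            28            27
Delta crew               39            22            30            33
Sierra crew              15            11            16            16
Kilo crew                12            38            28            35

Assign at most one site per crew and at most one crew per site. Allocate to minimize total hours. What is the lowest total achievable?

Optimal: Alpha crew→Harbor site (27 hours), Delta crew→West site (22 hours), Sierra crew→South site (16 hours), Kilo crew→Central site (12 hours) — total 27+22+16+12 = 77 hours.
Row-greedy (each crew in turn takes its cheapest remaining site) gives 87 hours, worse by 10.
Checked against all permutations: 77 hours is optimal.

Min total: 77 hours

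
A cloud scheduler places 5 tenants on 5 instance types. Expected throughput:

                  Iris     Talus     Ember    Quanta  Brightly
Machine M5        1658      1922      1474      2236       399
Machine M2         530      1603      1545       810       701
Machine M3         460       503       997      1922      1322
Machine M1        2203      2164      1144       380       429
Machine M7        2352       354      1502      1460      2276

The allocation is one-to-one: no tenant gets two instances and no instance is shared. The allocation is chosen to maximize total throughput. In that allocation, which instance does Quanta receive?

Quanta receives Machine M3.

Treat this as an assignment problem: match each tenant to one instance.
Optimal: Iris→Machine M1 (2203 ops/s), Talus→Machine M5 (1922 ops/s), Ember→Machine M2 (1545 ops/s), Quanta→Machine M3 (1922 ops/s), Brightly→Machine M7 (2276 ops/s) — total 2203+1922+1545+1922+2276 = 9868 ops/s.
Max-entry greedy (repeatedly take the single best remaining cell) gives 9619 ops/s, worse by 249.
Quanta's own top instance is Machine M5 (2236 ops/s), but forcing Quanta→Machine M5 and reassigning the rest optimally gives only 9619 ops/s — worse by 249.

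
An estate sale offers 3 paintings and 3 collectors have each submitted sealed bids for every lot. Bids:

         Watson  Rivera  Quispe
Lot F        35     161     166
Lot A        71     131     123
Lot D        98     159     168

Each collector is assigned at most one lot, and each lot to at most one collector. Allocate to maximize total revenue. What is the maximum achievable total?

Optimal: Watson→Lot A ($71), Rivera→Lot F ($161), Quispe→Lot D ($168) — total 71+161+168 = $400.
Next-best assignment: Watson→Lot A, Rivera→Lot D, Quispe→Lot F = $396.

Max total: $400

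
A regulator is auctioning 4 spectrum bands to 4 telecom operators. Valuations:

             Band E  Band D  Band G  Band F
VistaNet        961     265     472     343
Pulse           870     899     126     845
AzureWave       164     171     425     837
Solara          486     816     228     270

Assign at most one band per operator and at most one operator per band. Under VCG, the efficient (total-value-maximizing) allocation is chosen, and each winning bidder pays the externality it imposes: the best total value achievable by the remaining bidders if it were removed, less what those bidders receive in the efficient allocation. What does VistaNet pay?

Efficient allocation: VistaNet→Band E ($961M), Pulse→Band F ($845M), AzureWave→Band G ($425M), Solara→Band D ($816M); total welfare W = $3047M.
VistaNet receives Band E at value $961M, so the others get W − 961 = $2086M.
Without VistaNet: best allocation of the remaining 3 bidders over all 4 bands is Pulse→Band E ($870M), AzureWave→Band F ($837M), Solara→Band D ($816M), total $2523M.
VCG payment = (others' best without VistaNet) − (others' welfare with VistaNet) = 2523 − 2086 = $437M.

VistaNet pays $437M.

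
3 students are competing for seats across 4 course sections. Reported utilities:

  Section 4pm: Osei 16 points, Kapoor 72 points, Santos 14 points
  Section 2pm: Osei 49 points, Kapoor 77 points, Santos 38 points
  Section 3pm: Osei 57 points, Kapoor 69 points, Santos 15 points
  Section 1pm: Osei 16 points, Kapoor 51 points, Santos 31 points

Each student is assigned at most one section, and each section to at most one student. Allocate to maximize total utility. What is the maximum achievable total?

Optimal: Osei→Section 3pm (57 points), Kapoor→Section 4pm (72 points), Santos→Section 2pm (38 points) — total 57+72+38 = 167 points.
Column-greedy (each section in turn goes to its best remaining student) gives 136 points, worse by 31.
Checked against all permutations: 167 points is optimal.

Max total: 167 points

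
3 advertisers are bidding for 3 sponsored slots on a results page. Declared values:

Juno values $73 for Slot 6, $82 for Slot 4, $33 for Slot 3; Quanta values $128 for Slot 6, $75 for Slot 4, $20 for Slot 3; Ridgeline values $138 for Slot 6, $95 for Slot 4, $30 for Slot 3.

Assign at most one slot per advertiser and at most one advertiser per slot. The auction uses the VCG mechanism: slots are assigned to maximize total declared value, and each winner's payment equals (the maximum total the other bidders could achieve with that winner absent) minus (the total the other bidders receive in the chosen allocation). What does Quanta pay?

Efficient allocation: Juno→Slot 3 ($33), Quanta→Slot 6 ($128), Ridgeline→Slot 4 ($95); total welfare W = $256.
Quanta receives Slot 6 at value $128, so the others get W − 128 = $128.
Without Quanta: best allocation of the remaining 2 bidders over all 3 slots is Juno→Slot 4 ($82), Ridgeline→Slot 6 ($138), total $220.
VCG payment = (others' best without Quanta) − (others' welfare with Quanta) = 220 − 128 = $92.

Quanta pays $92.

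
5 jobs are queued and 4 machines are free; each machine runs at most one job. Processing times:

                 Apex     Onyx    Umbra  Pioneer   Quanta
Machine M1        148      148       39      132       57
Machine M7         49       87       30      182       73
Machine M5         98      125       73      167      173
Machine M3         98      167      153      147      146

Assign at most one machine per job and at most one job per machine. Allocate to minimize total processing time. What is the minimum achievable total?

Optimal: Quanta→Machine M1 (57 min), Umbra→Machine M7 (30 min), Onyx→Machine M5 (125 min), Apex→Machine M3 (98 min) — total 57+30+125+98 = 310 min.
Column-greedy (each machine in turn goes to its cheapest remaining job) gives 359 min, worse by 49.
No other one-to-one assignment undercuts 310 min.

Minimum total: 310 min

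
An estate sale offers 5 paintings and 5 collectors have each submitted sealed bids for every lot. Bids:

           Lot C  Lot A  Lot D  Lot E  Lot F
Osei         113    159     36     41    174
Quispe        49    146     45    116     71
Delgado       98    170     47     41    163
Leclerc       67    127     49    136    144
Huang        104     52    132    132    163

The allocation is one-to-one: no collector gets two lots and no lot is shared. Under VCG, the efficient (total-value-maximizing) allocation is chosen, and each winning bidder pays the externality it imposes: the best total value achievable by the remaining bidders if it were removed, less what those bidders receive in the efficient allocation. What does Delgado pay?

Efficient allocation: Osei→Lot C ($113), Quispe→Lot A ($146), Delgado→Lot F ($163), Leclerc→Lot E ($136), Huang→Lot D ($132); total welfare W = $690.
Delgado receives Lot F at value $163, so the others get W − 163 = $527.
Without Delgado: best allocation of the remaining 4 bidders over all 5 lots is Osei→Lot F ($174), Quispe→Lot A ($146), Leclerc→Lot E ($136), Huang→Lot D ($132), total $588.
VCG payment = (others' best without Delgado) − (others' welfare with Delgado) = 588 − 527 = $61.

Delgado pays $61.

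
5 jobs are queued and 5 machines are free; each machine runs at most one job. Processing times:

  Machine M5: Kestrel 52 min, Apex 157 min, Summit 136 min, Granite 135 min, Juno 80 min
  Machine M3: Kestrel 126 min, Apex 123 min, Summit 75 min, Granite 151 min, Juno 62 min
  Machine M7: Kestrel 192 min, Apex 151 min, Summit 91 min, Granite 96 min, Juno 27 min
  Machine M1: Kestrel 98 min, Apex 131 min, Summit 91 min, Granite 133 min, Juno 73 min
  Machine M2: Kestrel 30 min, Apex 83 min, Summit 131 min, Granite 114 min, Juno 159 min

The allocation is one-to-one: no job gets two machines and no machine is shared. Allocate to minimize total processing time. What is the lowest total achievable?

Min total: 370 min

Treat this as an assignment problem: match each job to one machine.
Optimal: Kestrel→Machine M5 (52 min), Apex→Machine M2 (83 min), Summit→Machine M3 (75 min), Granite→Machine M1 (133 min), Juno→Machine M7 (27 min) — total 52+83+75+133+27 = 370 min.
No other one-to-one assignment undercuts 370 min.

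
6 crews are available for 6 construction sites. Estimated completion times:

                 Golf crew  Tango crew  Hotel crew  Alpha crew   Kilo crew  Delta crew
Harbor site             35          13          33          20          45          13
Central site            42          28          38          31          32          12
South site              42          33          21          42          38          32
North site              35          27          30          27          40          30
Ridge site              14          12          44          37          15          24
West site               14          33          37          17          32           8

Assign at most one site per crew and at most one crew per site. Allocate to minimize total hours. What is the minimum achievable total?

Min total: 102 hours

This is a one-to-one assignment (minimum-cost bipartite matching).
Optimal: Golf crew→West site (14 hours), Tango crew→Harbor site (13 hours), Hotel crew→South site (21 hours), Alpha crew→North site (27 hours), Kilo crew→Ridge site (15 hours), Delta crew→Central site (12 hours) — total 14+13+21+27+15+12 = 102 hours.
Min-entry greedy (repeatedly take the single cheapest remaining cell) gives 128 hours, worse by 26.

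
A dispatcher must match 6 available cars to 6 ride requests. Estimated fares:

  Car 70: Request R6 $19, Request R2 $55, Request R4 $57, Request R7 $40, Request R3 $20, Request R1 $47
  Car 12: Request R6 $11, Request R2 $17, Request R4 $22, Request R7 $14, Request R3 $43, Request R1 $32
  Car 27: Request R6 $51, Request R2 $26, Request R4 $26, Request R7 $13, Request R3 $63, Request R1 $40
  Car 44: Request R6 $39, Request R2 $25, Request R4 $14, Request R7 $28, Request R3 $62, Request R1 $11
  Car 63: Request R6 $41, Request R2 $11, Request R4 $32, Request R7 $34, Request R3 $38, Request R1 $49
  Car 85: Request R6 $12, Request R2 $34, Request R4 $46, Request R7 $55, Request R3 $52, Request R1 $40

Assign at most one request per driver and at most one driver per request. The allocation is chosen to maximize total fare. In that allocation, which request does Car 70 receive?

Optimal: Car 70→Request R2 ($55), Car 12→Request R4 ($22), Car 27→Request R6 ($51), Car 44→Request R3 ($62), Car 63→Request R1 ($49), Car 85→Request R7 ($55) — total 55+22+51+62+49+55 = $294.
Max-entry greedy (repeatedly take the single best remaining cell) gives $280, worse by 14.
Checked against all permutations: $294 is optimal.
Car 70's own top request is Request R4 ($57), but forcing Car 70→Request R4 and reassigning the rest optimally gives only $291 — worse by 3.

Car 70 receives Request R2.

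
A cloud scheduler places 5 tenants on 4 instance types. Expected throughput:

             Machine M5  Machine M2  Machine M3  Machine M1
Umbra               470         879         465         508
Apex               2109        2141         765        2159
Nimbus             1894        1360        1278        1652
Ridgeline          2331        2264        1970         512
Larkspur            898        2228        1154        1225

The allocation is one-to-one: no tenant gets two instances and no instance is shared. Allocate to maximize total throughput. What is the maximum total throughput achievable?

Maximum total: 8251 ops/s

Treat this as an assignment problem: match each tenant to one instance.
Optimal: Nimbus→Machine M5 (1894 ops/s), Larkspur→Machine M2 (2228 ops/s), Ridgeline→Machine M3 (1970 ops/s), Apex→Machine M1 (2159 ops/s) — total 1894+2228+1970+2159 = 8251 ops/s.
Max-entry greedy (repeatedly take the single best remaining cell) gives 7996 ops/s, worse by 255.
Next-best assignment: Ridgeline→Machine M5, Larkspur→Machine M2, Nimbus→Machine M3, Apex→Machine M1 = 7996 ops/s.
No other one-to-one assignment exceeds 8251 ops/s.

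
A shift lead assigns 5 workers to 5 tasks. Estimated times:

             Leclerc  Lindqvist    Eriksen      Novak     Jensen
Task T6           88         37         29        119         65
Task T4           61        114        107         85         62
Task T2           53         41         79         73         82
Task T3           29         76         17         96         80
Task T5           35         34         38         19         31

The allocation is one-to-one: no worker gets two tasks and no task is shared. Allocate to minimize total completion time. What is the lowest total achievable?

Min total: 180 min

Optimal: Leclerc→Task T3 (29 min), Lindqvist→Task T2 (41 min), Eriksen→Task T6 (29 min), Novak→Task T5 (19 min), Jensen→Task T4 (62 min) — total 29+41+29+19+62 = 180 min.
Min-entry greedy (repeatedly take the single cheapest remaining cell) gives 188 min, worse by 8.
Next-best assignment: Leclerc→Task T2, Lindqvist→Task T6, Eriksen→Task T3, Novak→Task T5, Jensen→Task T4 = 188 min.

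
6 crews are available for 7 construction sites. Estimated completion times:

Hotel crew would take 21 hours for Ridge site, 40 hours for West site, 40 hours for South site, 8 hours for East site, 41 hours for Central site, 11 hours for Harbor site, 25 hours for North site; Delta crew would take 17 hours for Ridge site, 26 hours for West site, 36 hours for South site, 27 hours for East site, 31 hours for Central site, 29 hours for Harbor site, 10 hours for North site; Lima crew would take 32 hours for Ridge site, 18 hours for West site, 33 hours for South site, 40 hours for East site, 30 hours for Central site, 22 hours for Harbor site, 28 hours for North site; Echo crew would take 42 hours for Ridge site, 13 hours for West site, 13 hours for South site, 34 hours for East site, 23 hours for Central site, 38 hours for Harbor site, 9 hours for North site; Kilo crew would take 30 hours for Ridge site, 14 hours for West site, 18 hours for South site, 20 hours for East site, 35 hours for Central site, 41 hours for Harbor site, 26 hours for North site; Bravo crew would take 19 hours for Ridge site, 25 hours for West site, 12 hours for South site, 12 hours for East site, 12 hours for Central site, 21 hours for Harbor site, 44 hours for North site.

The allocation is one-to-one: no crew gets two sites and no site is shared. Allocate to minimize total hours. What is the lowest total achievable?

Min total: 79 hours

Optimal: Hotel crew→East site (8 hours), Delta crew→North site (10 hours), Lima crew→Harbor site (22 hours), Echo crew→South site (13 hours), Kilo crew→West site (14 hours), Bravo crew→Central site (12 hours) — total 8+10+22+13+14+12 = 79 hours.
Column-greedy (each site in turn goes to its cheapest remaining crew) gives 121 hours, worse by 42.
Next-best assignment: Hotel crew→East site, Delta crew→Ridge site, Lima crew→West site, Echo crew→North site, Kilo crew→South site, Bravo crew→Central site = 82 hours.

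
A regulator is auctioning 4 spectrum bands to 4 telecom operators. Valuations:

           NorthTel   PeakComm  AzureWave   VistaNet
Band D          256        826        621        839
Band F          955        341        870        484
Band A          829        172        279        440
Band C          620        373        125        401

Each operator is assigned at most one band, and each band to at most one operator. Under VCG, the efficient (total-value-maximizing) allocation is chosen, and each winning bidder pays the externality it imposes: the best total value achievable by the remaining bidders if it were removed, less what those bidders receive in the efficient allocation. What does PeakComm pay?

Efficient allocation: NorthTel→Band A ($829M), PeakComm→Band D ($826M), AzureWave→Band F ($870M), VistaNet→Band C ($401M); total welfare W = $2926M.
PeakComm receives Band D at value $826M, so the others get W − 826 = $2100M.
Without PeakComm: best allocation of the remaining 3 bidders over all 4 bands is NorthTel→Band A ($829M), AzureWave→Band F ($870M), VistaNet→Band D ($839M), total $2538M.
VCG payment = (others' best without PeakComm) − (others' welfare with PeakComm) = 2538 − 2100 = $438M.

PeakComm pays $438M.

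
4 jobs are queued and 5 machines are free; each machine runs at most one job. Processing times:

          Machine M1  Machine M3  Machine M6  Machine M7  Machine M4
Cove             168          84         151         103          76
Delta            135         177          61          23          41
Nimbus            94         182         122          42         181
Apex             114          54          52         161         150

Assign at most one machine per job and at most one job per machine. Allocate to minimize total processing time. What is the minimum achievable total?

Optimal: Cove→Machine M3 (84 min), Delta→Machine M4 (41 min), Nimbus→Machine M7 (42 min), Apex→Machine M6 (52 min) — total 84+41+42+52 = 219 min.
Next-best assignment: Cove→Machine M4, Delta→Machine M6, Nimbus→Machine M7, Apex→Machine M3 = 233 min.

Minimum total: 219 min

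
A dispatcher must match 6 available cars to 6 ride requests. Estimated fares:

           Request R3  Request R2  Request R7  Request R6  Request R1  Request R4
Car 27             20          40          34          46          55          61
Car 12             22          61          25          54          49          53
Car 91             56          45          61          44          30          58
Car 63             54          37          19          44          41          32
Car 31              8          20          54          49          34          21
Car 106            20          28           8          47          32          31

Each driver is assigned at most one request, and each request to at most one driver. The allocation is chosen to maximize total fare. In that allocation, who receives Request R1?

Car 27 receives Request R1.

Optimal: Car 27→Request R1 ($55), Car 12→Request R2 ($61), Car 91→Request R4 ($58), Car 63→Request R3 ($54), Car 31→Request R7 ($54), Car 106→Request R6 ($47) — total 55+61+58+54+54+47 = $329.
Row-greedy (each driver in turn takes its best remaining request) gives $318, worse by 11.
Next-best assignment: Car 27→Request R4, Car 12→Request R2, Car 91→Request R3, Car 63→Request R1, Car 31→Request R7, Car 106→Request R6 = $320.
Car 27's own top request is Request R4 ($61), but forcing Car 27→Request R4 and reassigning the rest optimally gives only $320 — worse by 9.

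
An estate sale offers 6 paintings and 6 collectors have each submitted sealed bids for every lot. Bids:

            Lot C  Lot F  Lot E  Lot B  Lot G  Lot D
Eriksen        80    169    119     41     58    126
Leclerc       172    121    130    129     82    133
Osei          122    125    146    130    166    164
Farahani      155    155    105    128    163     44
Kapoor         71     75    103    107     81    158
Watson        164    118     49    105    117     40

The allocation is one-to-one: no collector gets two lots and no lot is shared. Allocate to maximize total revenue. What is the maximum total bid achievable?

Max total: $929

Treat this as an assignment problem: match each collector to one lot.
Optimal: Eriksen→Lot F ($169), Leclerc→Lot B ($129), Osei→Lot E ($146), Farahani→Lot G ($163), Kapoor→Lot D ($158), Watson→Lot C ($164) — total 169+129+146+163+158+164 = $929.
Row-greedy (each collector in turn takes its best remaining lot) gives $842, worse by 87.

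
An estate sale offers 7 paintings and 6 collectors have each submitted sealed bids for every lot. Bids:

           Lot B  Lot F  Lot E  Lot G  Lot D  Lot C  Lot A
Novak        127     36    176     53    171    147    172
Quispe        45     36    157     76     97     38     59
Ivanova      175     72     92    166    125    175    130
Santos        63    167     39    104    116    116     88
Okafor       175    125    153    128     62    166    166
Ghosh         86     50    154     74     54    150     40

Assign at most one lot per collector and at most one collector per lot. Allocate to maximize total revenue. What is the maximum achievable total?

Maximum total: $987

Optimal: Novak→Lot A ($172), Quispe→Lot E ($157), Ivanova→Lot G ($166), Santos→Lot F ($167), Okafor→Lot B ($175), Ghosh→Lot C ($150) — total 172+157+166+167+175+150 = $987.
Column-greedy (each lot in turn goes to its best remaining collector) gives $893, worse by 94.
Next-best assignment: Novak→Lot D, Quispe→Lot E, Ivanova→Lot B, Santos→Lot F, Okafor→Lot A, Ghosh→Lot C = $986.
Checked against all permutations: $987 is optimal.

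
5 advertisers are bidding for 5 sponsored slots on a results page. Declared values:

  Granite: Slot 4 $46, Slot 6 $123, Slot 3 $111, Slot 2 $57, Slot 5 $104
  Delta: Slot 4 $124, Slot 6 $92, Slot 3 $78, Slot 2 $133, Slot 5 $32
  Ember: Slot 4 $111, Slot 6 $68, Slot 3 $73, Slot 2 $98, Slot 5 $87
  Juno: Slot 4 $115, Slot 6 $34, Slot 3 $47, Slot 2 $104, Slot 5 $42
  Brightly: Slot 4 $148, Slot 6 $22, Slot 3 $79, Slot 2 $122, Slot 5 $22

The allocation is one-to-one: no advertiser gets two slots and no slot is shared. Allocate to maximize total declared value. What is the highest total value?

Max total: $542

Optimal: Granite→Slot 3 ($111), Delta→Slot 6 ($92), Ember→Slot 5 ($87), Juno→Slot 2 ($104), Brightly→Slot 4 ($148) — total 111+92+87+104+148 = $542.
Swapping Ember↔Granite (Ember→Slot 3 $73, Granite→Slot 5 $104) loses 21.
Every other assignment is strictly worse.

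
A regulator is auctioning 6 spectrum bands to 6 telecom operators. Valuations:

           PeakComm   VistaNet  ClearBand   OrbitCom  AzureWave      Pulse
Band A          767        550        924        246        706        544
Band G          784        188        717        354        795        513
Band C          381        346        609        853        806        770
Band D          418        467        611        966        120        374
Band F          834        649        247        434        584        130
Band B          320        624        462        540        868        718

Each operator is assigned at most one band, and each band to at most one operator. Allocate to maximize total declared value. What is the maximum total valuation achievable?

Optimal: PeakComm→Band G ($784M), VistaNet→Band F ($649M), ClearBand→Band A ($924M), OrbitCom→Band D ($966M), AzureWave→Band B ($868M), Pulse→Band C ($770M) — total 784+649+924+966+868+770 = $4961M.
Swapping AzureWave↔PeakComm (AzureWave→Band G $795M, PeakComm→Band B $320M) loses 537.

Maximum total: $4961M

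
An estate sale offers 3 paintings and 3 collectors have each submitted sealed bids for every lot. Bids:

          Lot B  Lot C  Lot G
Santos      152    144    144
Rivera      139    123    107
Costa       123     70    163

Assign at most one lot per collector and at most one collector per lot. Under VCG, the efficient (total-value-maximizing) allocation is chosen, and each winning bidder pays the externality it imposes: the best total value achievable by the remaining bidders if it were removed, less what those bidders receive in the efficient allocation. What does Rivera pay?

Rivera pays $8.

Efficient allocation: Santos→Lot C ($144), Rivera→Lot B ($139), Costa→Lot G ($163); total welfare W = $446.
Rivera receives Lot B at value $139, so the others get W − 139 = $307.
Without Rivera: best allocation of the remaining 2 bidders over all 3 lots is Santos→Lot B ($152), Costa→Lot G ($163), total $315.
VCG payment = (others' best without Rivera) − (others' welfare with Rivera) = 315 − 307 = $8.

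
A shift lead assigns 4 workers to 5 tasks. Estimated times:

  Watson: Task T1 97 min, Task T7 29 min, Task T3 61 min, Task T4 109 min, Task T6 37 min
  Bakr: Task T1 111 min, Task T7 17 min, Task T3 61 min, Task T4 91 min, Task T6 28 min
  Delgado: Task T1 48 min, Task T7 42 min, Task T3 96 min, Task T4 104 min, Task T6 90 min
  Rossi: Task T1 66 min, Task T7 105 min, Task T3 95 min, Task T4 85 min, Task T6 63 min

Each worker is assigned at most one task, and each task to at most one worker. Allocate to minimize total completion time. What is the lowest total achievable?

Optimal: Watson→Task T6 (37 min), Bakr→Task T7 (17 min), Delgado→Task T1 (48 min), Rossi→Task T4 (85 min) — total 37+17+48+85 = 187 min.
Row-greedy (each worker in turn takes its cheapest remaining task) gives 190 min, worse by 3.
Swapping Rossi↔Delgado (Rossi→Task T1 66 min, Delgado→Task T4 104 min) adds 37.
Checked against all permutations: 187 min is optimal.

Minimum total: 187 min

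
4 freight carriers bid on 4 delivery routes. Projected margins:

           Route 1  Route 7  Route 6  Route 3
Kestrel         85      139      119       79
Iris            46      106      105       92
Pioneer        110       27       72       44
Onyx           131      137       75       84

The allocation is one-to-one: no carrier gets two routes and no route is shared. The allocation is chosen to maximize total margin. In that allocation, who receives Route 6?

Kestrel receives Route 6.

This is the linear assignment problem.
Optimal: Kestrel→Route 6 ($119k), Iris→Route 3 ($92k), Pioneer→Route 1 ($110k), Onyx→Route 7 ($137k) — total 119+92+110+137 = $458k.
Row-greedy (each carrier in turn takes its best remaining route) gives $438k, worse by 20.
Every other assignment is strictly worse.
Kestrel's own top route is Route 7 ($139k), but forcing Kestrel→Route 7 and reassigning the rest optimally gives only $438k — worse by 20.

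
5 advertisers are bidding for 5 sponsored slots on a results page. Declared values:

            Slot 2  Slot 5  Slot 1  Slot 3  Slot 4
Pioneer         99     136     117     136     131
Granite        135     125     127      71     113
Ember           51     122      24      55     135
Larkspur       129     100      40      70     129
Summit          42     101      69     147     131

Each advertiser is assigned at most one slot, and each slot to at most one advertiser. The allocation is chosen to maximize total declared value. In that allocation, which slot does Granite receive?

Granite receives Slot 1.

This is a one-to-one assignment (maximum-weight bipartite matching).
Optimal: Pioneer→Slot 5 ($136), Granite→Slot 1 ($127), Ember→Slot 4 ($135), Larkspur→Slot 2 ($129), Summit→Slot 3 ($147) — total 136+127+135+129+147 = $674.
Max-entry greedy (repeatedly take the single best remaining cell) gives $593, worse by 81.
Next-best assignment: Pioneer→Slot 4, Granite→Slot 1, Ember→Slot 5, Larkspur→Slot 2, Summit→Slot 3 = $656.
Swapping Larkspur↔Pioneer (Larkspur→Slot 5 $100, Pioneer→Slot 2 $99) loses 66.
Every other assignment is strictly worse.
Granite's own top slot is Slot 2 ($135), but forcing Granite→Slot 2 and reassigning the rest optimally gives only $650 — worse by 24.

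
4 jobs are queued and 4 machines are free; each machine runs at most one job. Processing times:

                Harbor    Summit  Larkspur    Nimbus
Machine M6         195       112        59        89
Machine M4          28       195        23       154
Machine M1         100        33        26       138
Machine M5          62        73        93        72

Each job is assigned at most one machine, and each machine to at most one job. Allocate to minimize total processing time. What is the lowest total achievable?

Optimal: Harbor→Machine M4 (28 min), Summit→Machine M1 (33 min), Larkspur→Machine M6 (59 min), Nimbus→Machine M5 (72 min) — total 28+33+59+72 = 192 min.
Min-entry greedy (repeatedly take the single cheapest remaining cell) gives 207 min, worse by 15.
Next-best assignment: Harbor→Machine M5, Summit→Machine M1, Larkspur→Machine M4, Nimbus→Machine M6 = 207 min.
Swapping Harbor↔Nimbus (Harbor→Machine M5 62 min, Nimbus→Machine M4 154 min) adds 116.
Checked against all permutations: 192 min is optimal.

Min total: 192 min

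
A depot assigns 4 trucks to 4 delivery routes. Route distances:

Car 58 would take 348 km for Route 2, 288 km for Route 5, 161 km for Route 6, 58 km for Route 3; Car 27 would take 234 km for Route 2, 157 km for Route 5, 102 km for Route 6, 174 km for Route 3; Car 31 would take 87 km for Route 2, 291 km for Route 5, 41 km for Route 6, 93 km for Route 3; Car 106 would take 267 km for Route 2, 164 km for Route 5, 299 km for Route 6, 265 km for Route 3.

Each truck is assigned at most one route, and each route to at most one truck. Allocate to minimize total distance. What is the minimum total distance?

Minimum total: 411 km

This is a one-to-one assignment (minimum-cost bipartite matching).
Optimal: Car 58→Route 3 (58 km), Car 27→Route 6 (102 km), Car 31→Route 2 (87 km), Car 106→Route 5 (164 km) — total 58+102+87+164 = 411 km.
Column-greedy (each route in turn goes to its cheapest remaining truck) gives 670 km, worse by 259.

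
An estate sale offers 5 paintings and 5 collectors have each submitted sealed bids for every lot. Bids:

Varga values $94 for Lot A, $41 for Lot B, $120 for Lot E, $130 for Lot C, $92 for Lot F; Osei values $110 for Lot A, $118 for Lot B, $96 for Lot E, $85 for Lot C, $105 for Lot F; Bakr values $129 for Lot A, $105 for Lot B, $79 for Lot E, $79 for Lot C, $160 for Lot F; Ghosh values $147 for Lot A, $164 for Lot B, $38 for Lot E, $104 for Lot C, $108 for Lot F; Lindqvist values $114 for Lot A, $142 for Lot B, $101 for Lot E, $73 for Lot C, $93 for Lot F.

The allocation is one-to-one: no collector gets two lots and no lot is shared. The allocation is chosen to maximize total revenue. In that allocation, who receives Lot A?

Ghosh receives Lot A.

This is the linear assignment problem.
Optimal: Varga→Lot C ($130), Osei→Lot E ($96), Bakr→Lot F ($160), Ghosh→Lot A ($147), Lindqvist→Lot B ($142) — total 130+96+160+147+142 = $675.
Max-entry greedy (repeatedly take the single best remaining cell) gives $664, worse by 11.
Every other assignment is strictly worse.
Ghosh's own top lot is Lot B ($164), but forcing Ghosh→Lot B and reassigning the rest optimally gives only $665 — worse by 10.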